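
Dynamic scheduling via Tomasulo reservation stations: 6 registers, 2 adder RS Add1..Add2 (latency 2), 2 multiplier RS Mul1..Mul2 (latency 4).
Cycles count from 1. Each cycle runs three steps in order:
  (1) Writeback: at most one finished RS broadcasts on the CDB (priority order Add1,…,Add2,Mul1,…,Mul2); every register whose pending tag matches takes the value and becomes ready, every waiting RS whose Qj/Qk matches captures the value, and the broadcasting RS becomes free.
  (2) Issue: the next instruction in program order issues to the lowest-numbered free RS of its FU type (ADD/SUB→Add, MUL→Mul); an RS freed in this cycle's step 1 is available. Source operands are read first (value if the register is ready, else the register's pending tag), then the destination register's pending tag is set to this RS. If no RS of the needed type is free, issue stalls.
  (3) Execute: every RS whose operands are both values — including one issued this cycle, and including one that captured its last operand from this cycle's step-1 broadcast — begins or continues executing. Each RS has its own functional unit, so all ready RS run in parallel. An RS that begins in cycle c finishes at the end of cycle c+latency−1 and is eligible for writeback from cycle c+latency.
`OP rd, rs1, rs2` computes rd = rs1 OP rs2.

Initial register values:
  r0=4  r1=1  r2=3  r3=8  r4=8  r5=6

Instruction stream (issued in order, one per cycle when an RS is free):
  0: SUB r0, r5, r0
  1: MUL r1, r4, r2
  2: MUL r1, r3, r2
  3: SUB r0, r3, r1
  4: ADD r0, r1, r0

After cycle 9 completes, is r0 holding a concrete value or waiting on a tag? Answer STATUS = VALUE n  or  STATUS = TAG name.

STATUS = TAG Add2

  c1: issue SUB r0<-Add1  regs: r0:Add1,r1:1,r2:3,r3:8,r4:8,r5:6
  c2: issue MUL r1<-Mul1  regs: r0:Add1,r1:Mul1,r2:3,r3:8,r4:8,r5:6
  c3: CDB Add1=2; issue MUL r1<-Mul2  regs: r0:2,r1:Mul2,r2:3,r3:8,r4:8,r5:6
  c4: issue SUB r0<-Add1  regs: r0:Add1,r1:Mul2,r2:3,r3:8,r4:8,r5:6
  c5: issue ADD r0<-Add2  regs: r0:Add2,r1:Mul2,r2:3,r3:8,r4:8,r5:6
  c6: CDB Mul1=24  regs: r0:Add2,r1:Mul2,r2:3,r3:8,r4:8,r5:6
  c7: CDB Mul2=24  regs: r0:Add2,r1:24,r2:3,r3:8,r4:8,r5:6
  c8: -  regs: r0:Add2,r1:24,r2:3,r3:8,r4:8,r5:6
  c9: CDB Add1=-16  regs: r0:Add2,r1:24,r2:3,r3:8,r4:8,r5:6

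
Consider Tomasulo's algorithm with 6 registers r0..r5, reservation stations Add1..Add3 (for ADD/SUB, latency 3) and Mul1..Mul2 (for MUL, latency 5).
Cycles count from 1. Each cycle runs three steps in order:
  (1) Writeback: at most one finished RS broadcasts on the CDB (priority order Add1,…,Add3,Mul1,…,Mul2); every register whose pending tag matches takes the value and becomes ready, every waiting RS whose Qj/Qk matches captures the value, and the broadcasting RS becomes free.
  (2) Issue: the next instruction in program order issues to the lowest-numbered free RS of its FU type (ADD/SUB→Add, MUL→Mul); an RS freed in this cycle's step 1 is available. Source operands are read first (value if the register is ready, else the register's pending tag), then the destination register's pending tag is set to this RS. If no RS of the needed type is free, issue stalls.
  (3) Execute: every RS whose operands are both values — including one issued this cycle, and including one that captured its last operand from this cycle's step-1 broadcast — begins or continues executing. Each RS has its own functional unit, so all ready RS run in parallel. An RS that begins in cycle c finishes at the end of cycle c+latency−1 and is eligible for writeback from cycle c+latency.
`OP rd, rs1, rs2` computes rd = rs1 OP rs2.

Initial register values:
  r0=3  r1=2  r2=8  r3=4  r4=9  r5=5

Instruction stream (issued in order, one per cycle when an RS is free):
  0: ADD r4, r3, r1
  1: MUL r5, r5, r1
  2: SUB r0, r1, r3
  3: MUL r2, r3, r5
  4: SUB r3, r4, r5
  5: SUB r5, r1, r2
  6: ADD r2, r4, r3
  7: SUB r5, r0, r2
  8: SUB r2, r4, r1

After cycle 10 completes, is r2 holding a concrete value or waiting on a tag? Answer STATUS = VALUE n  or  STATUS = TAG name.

STATUS = TAG Add3

  c1: issue ADD r4<-Add1  regs: r0:3,r1:2,r2:8,r3:4,r4:Add1,r5:5
  c2: issue MUL r5<-Mul1  regs: r0:3,r1:2,r2:8,r3:4,r4:Add1,r5:Mul1
  c3: issue SUB r0<-Add2  regs: r0:Add2,r1:2,r2:8,r3:4,r4:Add1,r5:Mul1
  c4: CDB Add1=6; issue MUL r2<-Mul2  regs: r0:Add2,r1:2,r2:Mul2,r3:4,r4:6,r5:Mul1
  c5: issue SUB r3<-Add1  regs: r0:Add2,r1:2,r2:Mul2,r3:Add1,r4:6,r5:Mul1
  c6: CDB Add2=-2; issue SUB r5<-Add2  regs: r0:-2,r1:2,r2:Mul2,r3:Add1,r4:6,r5:Add2
  c7: CDB Mul1=10; issue ADD r2<-Add3  regs: r0:-2,r1:2,r2:Add3,r3:Add1,r4:6,r5:Add2
  c8: stall  regs: r0:-2,r1:2,r2:Add3,r3:Add1,r4:6,r5:Add2
  c9: stall  regs: r0:-2,r1:2,r2:Add3,r3:Add1,r4:6,r5:Add2
  c10: CDB Add1=-4; issue SUB r5<-Add1  regs: r0:-2,r1:2,r2:Add3,r3:-4,r4:6,r5:Add1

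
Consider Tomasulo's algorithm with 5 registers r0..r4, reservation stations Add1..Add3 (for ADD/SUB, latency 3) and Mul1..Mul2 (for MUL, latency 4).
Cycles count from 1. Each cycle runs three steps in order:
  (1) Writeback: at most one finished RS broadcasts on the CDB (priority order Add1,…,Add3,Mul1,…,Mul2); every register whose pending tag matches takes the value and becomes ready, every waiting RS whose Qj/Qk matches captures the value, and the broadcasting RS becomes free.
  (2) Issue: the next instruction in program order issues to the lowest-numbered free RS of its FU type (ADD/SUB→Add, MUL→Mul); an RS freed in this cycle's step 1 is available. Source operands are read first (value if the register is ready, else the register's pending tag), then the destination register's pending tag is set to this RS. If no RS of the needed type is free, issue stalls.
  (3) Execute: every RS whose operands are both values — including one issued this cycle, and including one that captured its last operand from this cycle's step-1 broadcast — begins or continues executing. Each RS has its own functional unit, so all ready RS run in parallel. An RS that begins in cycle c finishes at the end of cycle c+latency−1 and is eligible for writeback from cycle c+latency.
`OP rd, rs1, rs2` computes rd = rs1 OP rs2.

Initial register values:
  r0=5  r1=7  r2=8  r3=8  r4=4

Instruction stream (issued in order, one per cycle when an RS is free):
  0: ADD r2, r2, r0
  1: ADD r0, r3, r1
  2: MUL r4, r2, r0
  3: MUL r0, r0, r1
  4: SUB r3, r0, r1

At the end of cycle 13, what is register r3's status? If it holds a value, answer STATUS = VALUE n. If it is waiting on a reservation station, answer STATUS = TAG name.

cycle 1: issue ADD r2<-Add1 // r0:5,r1:7,r2:Add1,r3:8,r4:4
cycle 2: issue ADD r0<-Add2 // r0:Add2,r1:7,r2:Add1,r3:8,r4:4
cycle 3: issue MUL r4<-Mul1 // r0:Add2,r1:7,r2:Add1,r3:8,r4:Mul1
cycle 4: CDB Add1=13; issue MUL r0<-Mul2 // r0:Mul2,r1:7,r2:13,r3:8,r4:Mul1
cycle 5: CDB Add2=15; issue SUB r3<-Add1 // r0:Mul2,r1:7,r2:13,r3:Add1,r4:Mul1
cycle 6: - // r0:Mul2,r1:7,r2:13,r3:Add1,r4:Mul1
cycle 7: - // r0:Mul2,r1:7,r2:13,r3:Add1,r4:Mul1
cycle 8: - // r0:Mul2,r1:7,r2:13,r3:Add1,r4:Mul1
cycle 9: CDB Mul1=195 // r0:Mul2,r1:7,r2:13,r3:Add1,r4:195
cycle 10: CDB Mul2=105 // r0:105,r1:7,r2:13,r3:Add1,r4:195
cycle 11: - // r0:105,r1:7,r2:13,r3:Add1,r4:195
cycle 12: - // r0:105,r1:7,r2:13,r3:Add1,r4:195
cycle 13: CDB Add1=98 // r0:105,r1:7,r2:13,r3:98,r4:195

STATUS = VALUE 98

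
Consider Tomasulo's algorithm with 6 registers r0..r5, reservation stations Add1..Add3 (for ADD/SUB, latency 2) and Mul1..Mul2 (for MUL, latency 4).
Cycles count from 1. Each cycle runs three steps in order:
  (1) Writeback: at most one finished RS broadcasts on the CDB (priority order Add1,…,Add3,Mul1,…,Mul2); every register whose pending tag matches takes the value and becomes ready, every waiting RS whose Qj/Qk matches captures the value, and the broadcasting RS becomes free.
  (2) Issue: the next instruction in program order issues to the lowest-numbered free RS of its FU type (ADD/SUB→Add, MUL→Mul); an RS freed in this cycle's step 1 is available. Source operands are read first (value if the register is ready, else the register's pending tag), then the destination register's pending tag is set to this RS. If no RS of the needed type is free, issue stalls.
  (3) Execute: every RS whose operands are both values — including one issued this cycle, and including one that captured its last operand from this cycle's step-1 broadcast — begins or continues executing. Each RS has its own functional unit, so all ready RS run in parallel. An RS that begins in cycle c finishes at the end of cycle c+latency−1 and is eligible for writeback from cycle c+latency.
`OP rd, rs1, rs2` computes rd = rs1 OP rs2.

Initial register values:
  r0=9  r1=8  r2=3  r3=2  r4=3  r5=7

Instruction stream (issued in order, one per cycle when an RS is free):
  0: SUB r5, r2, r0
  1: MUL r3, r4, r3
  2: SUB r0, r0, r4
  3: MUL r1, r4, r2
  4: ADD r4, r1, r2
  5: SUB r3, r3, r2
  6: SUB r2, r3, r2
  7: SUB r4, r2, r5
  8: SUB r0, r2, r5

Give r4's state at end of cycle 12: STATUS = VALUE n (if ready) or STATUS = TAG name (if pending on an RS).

STATUS = VALUE 6

  c1: issue SUB r5<-Add1  regs: r0:9,r1:8,r2:3,r3:2,r4:3,r5:Add1
  c2: issue MUL r3<-Mul1  regs: r0:9,r1:8,r2:3,r3:Mul1,r4:3,r5:Add1
  c3: CDB Add1=-6; issue SUB r0<-Add1  regs: r0:Add1,r1:8,r2:3,r3:Mul1,r4:3,r5:-6
  c4: issue MUL r1<-Mul2  regs: r0:Add1,r1:Mul2,r2:3,r3:Mul1,r4:3,r5:-6
  c5: CDB Add1=6; issue ADD r4<-Add1  regs: r0:6,r1:Mul2,r2:3,r3:Mul1,r4:Add1,r5:-6
  c6: CDB Mul1=6; issue SUB r3<-Add2  regs: r0:6,r1:Mul2,r2:3,r3:Add2,r4:Add1,r5:-6
  c7: issue SUB r2<-Add3  regs: r0:6,r1:Mul2,r2:Add3,r3:Add2,r4:Add1,r5:-6
  c8: CDB Add2=3; issue SUB r4<-Add2  regs: r0:6,r1:Mul2,r2:Add3,r3:3,r4:Add2,r5:-6
  c9: CDB Mul2=9; stall  regs: r0:6,r1:9,r2:Add3,r3:3,r4:Add2,r5:-6
  c10: CDB Add3=0; issue SUB r0<-Add3  regs: r0:Add3,r1:9,r2:0,r3:3,r4:Add2,r5:-6
  c11: CDB Add1=12  regs: r0:Add3,r1:9,r2:0,r3:3,r4:Add2,r5:-6
  c12: CDB Add2=6  regs: r0:Add3,r1:9,r2:0,r3:3,r4:6,r5:-6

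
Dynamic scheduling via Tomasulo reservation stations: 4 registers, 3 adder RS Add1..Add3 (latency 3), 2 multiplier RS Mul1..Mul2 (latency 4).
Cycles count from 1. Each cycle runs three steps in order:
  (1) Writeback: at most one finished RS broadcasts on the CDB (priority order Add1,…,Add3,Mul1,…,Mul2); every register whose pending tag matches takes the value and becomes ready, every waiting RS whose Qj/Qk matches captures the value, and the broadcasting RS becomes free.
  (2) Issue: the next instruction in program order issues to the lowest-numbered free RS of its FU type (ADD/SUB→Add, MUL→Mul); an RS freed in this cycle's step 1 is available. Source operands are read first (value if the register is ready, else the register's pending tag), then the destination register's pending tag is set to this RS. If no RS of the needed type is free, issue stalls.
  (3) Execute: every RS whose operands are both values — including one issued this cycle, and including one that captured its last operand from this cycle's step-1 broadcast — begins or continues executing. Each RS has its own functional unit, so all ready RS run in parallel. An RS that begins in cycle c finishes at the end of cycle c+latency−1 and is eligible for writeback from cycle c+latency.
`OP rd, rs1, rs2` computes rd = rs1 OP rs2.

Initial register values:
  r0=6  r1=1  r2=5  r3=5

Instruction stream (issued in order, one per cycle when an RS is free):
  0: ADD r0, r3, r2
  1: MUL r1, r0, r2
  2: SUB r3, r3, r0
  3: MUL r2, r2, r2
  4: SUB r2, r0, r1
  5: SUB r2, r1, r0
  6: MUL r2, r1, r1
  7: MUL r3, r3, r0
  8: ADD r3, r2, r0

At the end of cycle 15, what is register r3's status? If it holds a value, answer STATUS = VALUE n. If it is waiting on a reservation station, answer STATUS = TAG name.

c1: issue ADD r0<-Add1 | r0:Add1,r1:1,r2:5,r3:5
c2: issue MUL r1<-Mul1 | r0:Add1,r1:Mul1,r2:5,r3:5
c3: issue SUB r3<-Add2 | r0:Add1,r1:Mul1,r2:5,r3:Add2
c4: CDB Add1=10; issue MUL r2<-Mul2 | r0:10,r1:Mul1,r2:Mul2,r3:Add2
c5: issue SUB r2<-Add1 | r0:10,r1:Mul1,r2:Add1,r3:Add2
c6: issue SUB r2<-Add3 | r0:10,r1:Mul1,r2:Add3,r3:Add2
c7: CDB Add2=-5; stall | r0:10,r1:Mul1,r2:Add3,r3:-5
c8: CDB Mul1=50; issue MUL r2<-Mul1 | r0:10,r1:50,r2:Mul1,r3:-5
c9: CDB Mul2=25; issue MUL r3<-Mul2 | r0:10,r1:50,r2:Mul1,r3:Mul2
c10: issue ADD r3<-Add2 | r0:10,r1:50,r2:Mul1,r3:Add2
c11: CDB Add1=-40 | r0:10,r1:50,r2:Mul1,r3:Add2
c12: CDB Add3=40 | r0:10,r1:50,r2:Mul1,r3:Add2
c13: CDB Mul1=2500 | r0:10,r1:50,r2:2500,r3:Add2
c14: CDB Mul2=-50 | r0:10,r1:50,r2:2500,r3:Add2
c15: - | r0:10,r1:50,r2:2500,r3:Add2

STATUS = TAG Add2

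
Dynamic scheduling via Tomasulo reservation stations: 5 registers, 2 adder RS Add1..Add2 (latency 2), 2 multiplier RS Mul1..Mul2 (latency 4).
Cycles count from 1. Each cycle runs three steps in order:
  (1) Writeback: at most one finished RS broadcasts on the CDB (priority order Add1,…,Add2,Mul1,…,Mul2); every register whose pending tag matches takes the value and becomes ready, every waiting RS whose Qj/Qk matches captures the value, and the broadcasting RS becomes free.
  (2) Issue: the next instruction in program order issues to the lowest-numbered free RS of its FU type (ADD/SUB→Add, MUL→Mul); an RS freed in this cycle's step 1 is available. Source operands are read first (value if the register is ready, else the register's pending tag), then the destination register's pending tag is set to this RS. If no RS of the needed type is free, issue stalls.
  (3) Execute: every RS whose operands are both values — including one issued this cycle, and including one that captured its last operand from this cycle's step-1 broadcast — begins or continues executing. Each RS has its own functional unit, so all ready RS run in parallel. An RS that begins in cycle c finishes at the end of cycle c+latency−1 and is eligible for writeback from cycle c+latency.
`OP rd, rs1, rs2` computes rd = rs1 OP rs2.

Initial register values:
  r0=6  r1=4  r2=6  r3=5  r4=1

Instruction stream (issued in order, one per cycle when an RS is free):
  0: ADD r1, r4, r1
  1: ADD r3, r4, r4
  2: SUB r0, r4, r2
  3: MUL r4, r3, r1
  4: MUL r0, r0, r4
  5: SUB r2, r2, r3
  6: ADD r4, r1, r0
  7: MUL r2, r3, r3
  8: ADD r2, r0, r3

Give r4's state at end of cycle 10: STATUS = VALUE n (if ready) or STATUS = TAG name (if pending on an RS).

  c1: issue ADD r1<-Add1  regs: r0:6,r1:Add1,r2:6,r3:5,r4:1
  c2: issue ADD r3<-Add2  regs: r0:6,r1:Add1,r2:6,r3:Add2,r4:1
  c3: CDB Add1=5; issue SUB r0<-Add1  regs: r0:Add1,r1:5,r2:6,r3:Add2,r4:1
  c4: CDB Add2=2; issue MUL r4<-Mul1  regs: r0:Add1,r1:5,r2:6,r3:2,r4:Mul1
  c5: CDB Add1=-5; issue MUL r0<-Mul2  regs: r0:Mul2,r1:5,r2:6,r3:2,r4:Mul1
  c6: issue SUB r2<-Add1  regs: r0:Mul2,r1:5,r2:Add1,r3:2,r4:Mul1
  c7: issue ADD r4<-Add2  regs: r0:Mul2,r1:5,r2:Add1,r3:2,r4:Add2
  c8: CDB Add1=4; stall  regs: r0:Mul2,r1:5,r2:4,r3:2,r4:Add2
  c9: CDB Mul1=10; issue MUL r2<-Mul1  regs: r0:Mul2,r1:5,r2:Mul1,r3:2,r4:Add2
  c10: issue ADD r2<-Add1  regs: r0:Mul2,r1:5,r2:Add1,r3:2,r4:Add2

STATUS = TAG Add2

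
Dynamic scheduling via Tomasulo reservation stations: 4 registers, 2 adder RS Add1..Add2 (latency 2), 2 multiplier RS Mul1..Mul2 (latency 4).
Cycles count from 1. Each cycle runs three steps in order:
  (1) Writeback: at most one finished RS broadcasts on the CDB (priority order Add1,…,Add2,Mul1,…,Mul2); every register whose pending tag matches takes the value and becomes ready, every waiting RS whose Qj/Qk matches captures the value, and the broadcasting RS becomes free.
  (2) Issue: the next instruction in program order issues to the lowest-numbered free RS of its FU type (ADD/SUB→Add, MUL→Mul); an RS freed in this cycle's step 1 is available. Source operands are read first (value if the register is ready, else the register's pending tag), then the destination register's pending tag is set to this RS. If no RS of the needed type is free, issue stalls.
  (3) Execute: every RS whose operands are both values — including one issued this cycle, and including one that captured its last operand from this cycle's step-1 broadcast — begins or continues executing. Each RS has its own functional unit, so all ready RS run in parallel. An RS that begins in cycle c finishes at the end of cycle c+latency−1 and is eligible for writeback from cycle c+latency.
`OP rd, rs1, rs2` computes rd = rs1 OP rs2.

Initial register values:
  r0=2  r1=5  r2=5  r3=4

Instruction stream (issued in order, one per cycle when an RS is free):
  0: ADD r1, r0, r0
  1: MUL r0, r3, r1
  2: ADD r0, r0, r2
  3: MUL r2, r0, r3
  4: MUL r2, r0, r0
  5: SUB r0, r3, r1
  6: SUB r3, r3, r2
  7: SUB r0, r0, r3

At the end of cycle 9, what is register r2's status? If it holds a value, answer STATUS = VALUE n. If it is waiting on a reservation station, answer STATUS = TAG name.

c1: issue ADD r1<-Add1 | r0:2,r1:Add1,r2:5,r3:4
c2: issue MUL r0<-Mul1 | r0:Mul1,r1:Add1,r2:5,r3:4
c3: CDB Add1=4; issue ADD r0<-Add1 | r0:Add1,r1:4,r2:5,r3:4
c4: issue MUL r2<-Mul2 | r0:Add1,r1:4,r2:Mul2,r3:4
c5: stall | r0:Add1,r1:4,r2:Mul2,r3:4
c6: stall | r0:Add1,r1:4,r2:Mul2,r3:4
c7: CDB Mul1=16; issue MUL r2<-Mul1 | r0:Add1,r1:4,r2:Mul1,r3:4
c8: issue SUB r0<-Add2 | r0:Add2,r1:4,r2:Mul1,r3:4
c9: CDB Add1=21; issue SUB r3<-Add1 | r0:Add2,r1:4,r2:Mul1,r3:Add1

STATUS = TAG Mul1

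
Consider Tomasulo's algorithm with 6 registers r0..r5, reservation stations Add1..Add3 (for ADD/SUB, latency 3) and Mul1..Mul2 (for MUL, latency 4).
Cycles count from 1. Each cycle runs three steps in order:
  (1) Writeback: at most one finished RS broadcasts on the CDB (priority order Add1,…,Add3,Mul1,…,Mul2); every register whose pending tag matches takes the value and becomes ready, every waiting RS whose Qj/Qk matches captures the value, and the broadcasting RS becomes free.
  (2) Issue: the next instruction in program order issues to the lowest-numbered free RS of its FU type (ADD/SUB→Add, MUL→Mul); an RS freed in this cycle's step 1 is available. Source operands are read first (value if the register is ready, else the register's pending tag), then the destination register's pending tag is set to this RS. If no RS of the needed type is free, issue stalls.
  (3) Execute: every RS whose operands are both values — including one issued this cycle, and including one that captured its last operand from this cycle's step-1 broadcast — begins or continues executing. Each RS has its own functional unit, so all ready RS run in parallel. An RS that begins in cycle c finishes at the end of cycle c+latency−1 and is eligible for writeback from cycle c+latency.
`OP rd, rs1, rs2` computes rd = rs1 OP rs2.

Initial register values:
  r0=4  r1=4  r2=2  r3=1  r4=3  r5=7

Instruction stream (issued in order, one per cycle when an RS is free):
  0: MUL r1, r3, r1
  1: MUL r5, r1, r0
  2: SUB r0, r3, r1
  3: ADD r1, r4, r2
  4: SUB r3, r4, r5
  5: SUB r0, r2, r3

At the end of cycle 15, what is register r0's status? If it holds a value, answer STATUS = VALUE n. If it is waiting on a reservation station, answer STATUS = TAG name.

STATUS = VALUE 15

c1: issue MUL r1<-Mul1 | r0:4,r1:Mul1,r2:2,r3:1,r4:3,r5:7
c2: issue MUL r5<-Mul2 | r0:4,r1:Mul1,r2:2,r3:1,r4:3,r5:Mul2
c3: issue SUB r0<-Add1 | r0:Add1,r1:Mul1,r2:2,r3:1,r4:3,r5:Mul2
c4: issue ADD r1<-Add2 | r0:Add1,r1:Add2,r2:2,r3:1,r4:3,r5:Mul2
c5: CDB Mul1=4; issue SUB r3<-Add3 | r0:Add1,r1:Add2,r2:2,r3:Add3,r4:3,r5:Mul2
c6: stall | r0:Add1,r1:Add2,r2:2,r3:Add3,r4:3,r5:Mul2
c7: CDB Add2=5; issue SUB r0<-Add2 | r0:Add2,r1:5,r2:2,r3:Add3,r4:3,r5:Mul2
c8: CDB Add1=-3 | r0:Add2,r1:5,r2:2,r3:Add3,r4:3,r5:Mul2
c9: CDB Mul2=16 | r0:Add2,r1:5,r2:2,r3:Add3,r4:3,r5:16
c10: - | r0:Add2,r1:5,r2:2,r3:Add3,r4:3,r5:16
c11: - | r0:Add2,r1:5,r2:2,r3:Add3,r4:3,r5:16
c12: CDB Add3=-13 | r0:Add2,r1:5,r2:2,r3:-13,r4:3,r5:16
c13: - | r0:Add2,r1:5,r2:2,r3:-13,r4:3,r5:16
c14: - | r0:Add2,r1:5,r2:2,r3:-13,r4:3,r5:16
c15: CDB Add2=15 | r0:15,r1:5,r2:2,r3:-13,r4:3,r5:16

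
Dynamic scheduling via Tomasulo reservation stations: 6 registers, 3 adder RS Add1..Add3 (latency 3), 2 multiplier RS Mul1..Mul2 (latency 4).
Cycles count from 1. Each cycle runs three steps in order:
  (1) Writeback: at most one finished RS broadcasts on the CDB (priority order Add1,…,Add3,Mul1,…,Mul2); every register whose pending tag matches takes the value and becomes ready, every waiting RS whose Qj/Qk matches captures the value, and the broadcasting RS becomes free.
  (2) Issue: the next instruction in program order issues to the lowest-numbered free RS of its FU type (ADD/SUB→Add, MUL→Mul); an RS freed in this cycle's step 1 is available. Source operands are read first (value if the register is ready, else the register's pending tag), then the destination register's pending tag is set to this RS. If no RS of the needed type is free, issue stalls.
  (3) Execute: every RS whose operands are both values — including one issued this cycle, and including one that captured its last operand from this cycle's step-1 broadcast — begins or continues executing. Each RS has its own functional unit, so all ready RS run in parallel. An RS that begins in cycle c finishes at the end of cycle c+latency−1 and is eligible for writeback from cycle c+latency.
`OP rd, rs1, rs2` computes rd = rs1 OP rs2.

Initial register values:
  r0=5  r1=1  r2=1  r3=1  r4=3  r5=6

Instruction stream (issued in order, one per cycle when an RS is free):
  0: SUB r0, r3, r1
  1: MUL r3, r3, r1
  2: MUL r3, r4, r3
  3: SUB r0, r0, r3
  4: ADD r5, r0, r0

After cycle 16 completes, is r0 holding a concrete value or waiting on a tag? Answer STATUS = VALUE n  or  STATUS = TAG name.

  c1: issue SUB r0<-Add1  regs: r0:Add1,r1:1,r2:1,r3:1,r4:3,r5:6
  c2: issue MUL r3<-Mul1  regs: r0:Add1,r1:1,r2:1,r3:Mul1,r4:3,r5:6
  c3: issue MUL r3<-Mul2  regs: r0:Add1,r1:1,r2:1,r3:Mul2,r4:3,r5:6
  c4: CDB Add1=0; issue SUB r0<-Add1  regs: r0:Add1,r1:1,r2:1,r3:Mul2,r4:3,r5:6
  c5: issue ADD r5<-Add2  regs: r0:Add1,r1:1,r2:1,r3:Mul2,r4:3,r5:Add2
  c6: CDB Mul1=1  regs: r0:Add1,r1:1,r2:1,r3:Mul2,r4:3,r5:Add2
  c7: -  regs: r0:Add1,r1:1,r2:1,r3:Mul2,r4:3,r5:Add2
  c8: -  regs: r0:Add1,r1:1,r2:1,r3:Mul2,r4:3,r5:Add2
  c9: -  regs: r0:Add1,r1:1,r2:1,r3:Mul2,r4:3,r5:Add2
  c10: CDB Mul2=3  regs: r0:Add1,r1:1,r2:1,r3:3,r4:3,r5:Add2
  c11: -  regs: r0:Add1,r1:1,r2:1,r3:3,r4:3,r5:Add2
  c12: -  regs: r0:Add1,r1:1,r2:1,r3:3,r4:3,r5:Add2
  c13: CDB Add1=-3  regs: r0:-3,r1:1,r2:1,r3:3,r4:3,r5:Add2
  c14: -  regs: r0:-3,r1:1,r2:1,r3:3,r4:3,r5:Add2
  c15: -  regs: r0:-3,r1:1,r2:1,r3:3,r4:3,r5:Add2
  c16: CDB Add2=-6  regs: r0:-3,r1:1,r2:1,r3:3,r4:3,r5:-6

STATUS = VALUE -3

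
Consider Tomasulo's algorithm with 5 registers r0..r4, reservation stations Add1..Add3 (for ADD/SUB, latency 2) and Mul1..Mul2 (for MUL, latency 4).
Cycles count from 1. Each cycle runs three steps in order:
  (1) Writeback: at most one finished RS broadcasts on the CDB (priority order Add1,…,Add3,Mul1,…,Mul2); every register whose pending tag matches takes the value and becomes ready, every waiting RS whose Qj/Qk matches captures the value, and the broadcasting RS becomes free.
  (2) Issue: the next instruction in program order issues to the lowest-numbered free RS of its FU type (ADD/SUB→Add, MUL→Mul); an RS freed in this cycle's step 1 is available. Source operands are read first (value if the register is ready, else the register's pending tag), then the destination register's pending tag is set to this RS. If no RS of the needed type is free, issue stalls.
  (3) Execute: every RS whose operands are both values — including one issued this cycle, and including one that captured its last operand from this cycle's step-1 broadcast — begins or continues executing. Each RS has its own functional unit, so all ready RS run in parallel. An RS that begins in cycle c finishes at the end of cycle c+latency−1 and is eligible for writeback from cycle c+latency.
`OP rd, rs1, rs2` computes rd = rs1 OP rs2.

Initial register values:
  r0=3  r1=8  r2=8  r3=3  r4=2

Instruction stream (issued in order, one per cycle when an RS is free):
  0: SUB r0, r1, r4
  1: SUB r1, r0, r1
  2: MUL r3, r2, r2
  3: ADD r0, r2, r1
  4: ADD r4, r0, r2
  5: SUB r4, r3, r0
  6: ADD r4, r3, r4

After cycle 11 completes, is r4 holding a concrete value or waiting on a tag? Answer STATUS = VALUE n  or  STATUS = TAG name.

STATUS = TAG Add1

cycle 1: issue SUB r0<-Add1 // r0:Add1,r1:8,r2:8,r3:3,r4:2
cycle 2: issue SUB r1<-Add2 // r0:Add1,r1:Add2,r2:8,r3:3,r4:2
cycle 3: CDB Add1=6; issue MUL r3<-Mul1 // r0:6,r1:Add2,r2:8,r3:Mul1,r4:2
cycle 4: issue ADD r0<-Add1 // r0:Add1,r1:Add2,r2:8,r3:Mul1,r4:2
cycle 5: CDB Add2=-2; issue ADD r4<-Add2 // r0:Add1,r1:-2,r2:8,r3:Mul1,r4:Add2
cycle 6: issue SUB r4<-Add3 // r0:Add1,r1:-2,r2:8,r3:Mul1,r4:Add3
cycle 7: CDB Add1=6; issue ADD r4<-Add1 // r0:6,r1:-2,r2:8,r3:Mul1,r4:Add1
cycle 8: CDB Mul1=64 // r0:6,r1:-2,r2:8,r3:64,r4:Add1
cycle 9: CDB Add2=14 // r0:6,r1:-2,r2:8,r3:64,r4:Add1
cycle 10: CDB Add3=58 // r0:6,r1:-2,r2:8,r3:64,r4:Add1
cycle 11: - // r0:6,r1:-2,r2:8,r3:64,r4:Add1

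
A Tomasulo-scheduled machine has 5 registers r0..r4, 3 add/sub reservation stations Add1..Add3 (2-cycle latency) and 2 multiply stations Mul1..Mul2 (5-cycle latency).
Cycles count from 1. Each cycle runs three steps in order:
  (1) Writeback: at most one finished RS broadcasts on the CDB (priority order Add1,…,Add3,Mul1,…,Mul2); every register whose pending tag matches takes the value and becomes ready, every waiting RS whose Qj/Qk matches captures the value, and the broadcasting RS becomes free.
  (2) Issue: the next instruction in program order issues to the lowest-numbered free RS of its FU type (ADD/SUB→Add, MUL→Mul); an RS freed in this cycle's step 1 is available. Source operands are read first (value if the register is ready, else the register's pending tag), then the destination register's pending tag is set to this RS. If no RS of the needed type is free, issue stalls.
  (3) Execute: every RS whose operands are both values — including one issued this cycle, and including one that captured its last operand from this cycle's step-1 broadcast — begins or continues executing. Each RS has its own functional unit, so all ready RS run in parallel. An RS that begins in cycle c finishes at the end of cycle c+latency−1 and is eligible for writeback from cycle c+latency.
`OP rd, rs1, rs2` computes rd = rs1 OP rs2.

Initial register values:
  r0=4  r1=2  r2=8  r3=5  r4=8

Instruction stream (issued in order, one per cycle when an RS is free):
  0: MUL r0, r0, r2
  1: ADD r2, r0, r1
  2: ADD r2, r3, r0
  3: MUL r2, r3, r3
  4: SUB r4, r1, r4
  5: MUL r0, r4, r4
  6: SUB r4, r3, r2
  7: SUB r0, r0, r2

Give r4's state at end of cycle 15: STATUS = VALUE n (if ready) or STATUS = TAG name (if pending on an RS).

  c1: issue MUL r0<-Mul1  regs: r0:Mul1,r1:2,r2:8,r3:5,r4:8
  c2: issue ADD r2<-Add1  regs: r0:Mul1,r1:2,r2:Add1,r3:5,r4:8
  c3: issue ADD r2<-Add2  regs: r0:Mul1,r1:2,r2:Add2,r3:5,r4:8
  c4: issue MUL r2<-Mul2  regs: r0:Mul1,r1:2,r2:Mul2,r3:5,r4:8
  c5: issue SUB r4<-Add3  regs: r0:Mul1,r1:2,r2:Mul2,r3:5,r4:Add3
  c6: CDB Mul1=32; issue MUL r0<-Mul1  regs: r0:Mul1,r1:2,r2:Mul2,r3:5,r4:Add3
  c7: CDB Add3=-6; issue SUB r4<-Add3  regs: r0:Mul1,r1:2,r2:Mul2,r3:5,r4:Add3
  c8: CDB Add1=34; issue SUB r0<-Add1  regs: r0:Add1,r1:2,r2:Mul2,r3:5,r4:Add3
  c9: CDB Add2=37  regs: r0:Add1,r1:2,r2:Mul2,r3:5,r4:Add3
  c10: CDB Mul2=25  regs: r0:Add1,r1:2,r2:25,r3:5,r4:Add3
  c11: -  regs: r0:Add1,r1:2,r2:25,r3:5,r4:Add3
  c12: CDB Add3=-20  regs: r0:Add1,r1:2,r2:25,r3:5,r4:-20
  c13: CDB Mul1=36  regs: r0:Add1,r1:2,r2:25,r3:5,r4:-20
  c14: -  regs: r0:Add1,r1:2,r2:25,r3:5,r4:-20
  c15: CDB Add1=11  regs: r0:11,r1:2,r2:25,r3:5,r4:-20

STATUS = VALUE -20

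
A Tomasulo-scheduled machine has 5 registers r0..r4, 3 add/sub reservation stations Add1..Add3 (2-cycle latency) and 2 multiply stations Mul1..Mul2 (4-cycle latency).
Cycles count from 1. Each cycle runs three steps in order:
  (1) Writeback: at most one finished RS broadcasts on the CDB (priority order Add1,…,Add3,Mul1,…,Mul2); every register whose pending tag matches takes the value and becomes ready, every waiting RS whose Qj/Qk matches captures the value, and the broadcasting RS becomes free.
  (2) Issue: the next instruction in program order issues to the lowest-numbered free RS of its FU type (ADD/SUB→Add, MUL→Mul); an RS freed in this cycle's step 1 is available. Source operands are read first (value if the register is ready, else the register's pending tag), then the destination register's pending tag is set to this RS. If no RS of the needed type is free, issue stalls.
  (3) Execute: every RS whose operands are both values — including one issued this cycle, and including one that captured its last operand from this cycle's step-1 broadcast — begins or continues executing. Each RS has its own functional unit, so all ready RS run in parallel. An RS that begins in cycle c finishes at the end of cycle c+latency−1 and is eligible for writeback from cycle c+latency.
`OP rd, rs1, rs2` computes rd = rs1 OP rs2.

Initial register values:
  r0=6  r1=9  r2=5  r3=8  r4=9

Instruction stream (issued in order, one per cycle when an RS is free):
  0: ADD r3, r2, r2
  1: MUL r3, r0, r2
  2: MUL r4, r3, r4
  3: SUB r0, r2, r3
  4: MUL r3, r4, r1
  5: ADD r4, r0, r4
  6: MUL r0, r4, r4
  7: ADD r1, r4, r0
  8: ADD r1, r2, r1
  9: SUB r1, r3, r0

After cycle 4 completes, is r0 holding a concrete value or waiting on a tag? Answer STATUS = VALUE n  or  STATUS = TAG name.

cycle 1: issue ADD r3<-Add1 // r0:6,r1:9,r2:5,r3:Add1,r4:9
cycle 2: issue MUL r3<-Mul1 // r0:6,r1:9,r2:5,r3:Mul1,r4:9
cycle 3: CDB Add1=10; issue MUL r4<-Mul2 // r0:6,r1:9,r2:5,r3:Mul1,r4:Mul2
cycle 4: issue SUB r0<-Add1 // r0:Add1,r1:9,r2:5,r3:Mul1,r4:Mul2

STATUS = TAG Add1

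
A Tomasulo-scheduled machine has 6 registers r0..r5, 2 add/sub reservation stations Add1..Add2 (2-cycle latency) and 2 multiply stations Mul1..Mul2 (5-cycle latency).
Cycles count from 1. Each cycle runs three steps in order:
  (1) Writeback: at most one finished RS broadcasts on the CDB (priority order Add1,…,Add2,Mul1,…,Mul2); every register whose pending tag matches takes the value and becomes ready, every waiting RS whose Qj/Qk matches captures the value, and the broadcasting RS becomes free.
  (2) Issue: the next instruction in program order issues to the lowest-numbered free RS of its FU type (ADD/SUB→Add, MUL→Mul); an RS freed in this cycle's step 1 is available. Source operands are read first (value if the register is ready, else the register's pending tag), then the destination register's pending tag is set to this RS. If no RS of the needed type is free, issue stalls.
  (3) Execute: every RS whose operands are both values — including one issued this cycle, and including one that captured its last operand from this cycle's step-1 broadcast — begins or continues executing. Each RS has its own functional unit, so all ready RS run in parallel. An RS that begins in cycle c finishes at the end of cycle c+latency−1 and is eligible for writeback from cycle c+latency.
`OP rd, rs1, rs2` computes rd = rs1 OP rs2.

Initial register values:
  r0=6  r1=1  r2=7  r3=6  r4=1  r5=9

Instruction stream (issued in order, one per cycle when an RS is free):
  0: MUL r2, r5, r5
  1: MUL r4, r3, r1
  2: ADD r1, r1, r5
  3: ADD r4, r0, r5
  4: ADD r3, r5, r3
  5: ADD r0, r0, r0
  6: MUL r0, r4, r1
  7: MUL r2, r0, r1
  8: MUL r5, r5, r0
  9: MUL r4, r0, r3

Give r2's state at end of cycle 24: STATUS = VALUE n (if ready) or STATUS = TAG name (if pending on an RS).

STATUS = VALUE 1500

  c1: issue MUL r2<-Mul1  regs: r0:6,r1:1,r2:Mul1,r3:6,r4:1,r5:9
  c2: issue MUL r4<-Mul2  regs: r0:6,r1:1,r2:Mul1,r3:6,r4:Mul2,r5:9
  c3: issue ADD r1<-Add1  regs: r0:6,r1:Add1,r2:Mul1,r3:6,r4:Mul2,r5:9
  c4: issue ADD r4<-Add2  regs: r0:6,r1:Add1,r2:Mul1,r3:6,r4:Add2,r5:9
  c5: CDB Add1=10; issue ADD r3<-Add1  regs: r0:6,r1:10,r2:Mul1,r3:Add1,r4:Add2,r5:9
  c6: CDB Add2=15; issue ADD r0<-Add2  regs: r0:Add2,r1:10,r2:Mul1,r3:Add1,r4:15,r5:9
  c7: CDB Add1=15; stall  regs: r0:Add2,r1:10,r2:Mul1,r3:15,r4:15,r5:9
  c8: CDB Add2=12; stall  regs: r0:12,r1:10,r2:Mul1,r3:15,r4:15,r5:9
  c9: CDB Mul1=81; issue MUL r0<-Mul1  regs: r0:Mul1,r1:10,r2:81,r3:15,r4:15,r5:9
  c10: CDB Mul2=6; issue MUL r2<-Mul2  regs: r0:Mul1,r1:10,r2:Mul2,r3:15,r4:15,r5:9
  c11: stall  regs: r0:Mul1,r1:10,r2:Mul2,r3:15,r4:15,r5:9
  c12: stall  regs: r0:Mul1,r1:10,r2:Mul2,r3:15,r4:15,r5:9
  c13: stall  regs: r0:Mul1,r1:10,r2:Mul2,r3:15,r4:15,r5:9
  c14: CDB Mul1=150; issue MUL r5<-Mul1  regs: r0:150,r1:10,r2:Mul2,r3:15,r4:15,r5:Mul1
  c15: stall  regs: r0:150,r1:10,r2:Mul2,r3:15,r4:15,r5:Mul1
  c16: stall  regs: r0:150,r1:10,r2:Mul2,r3:15,r4:15,r5:Mul1
  c17: stall  regs: r0:150,r1:10,r2:Mul2,r3:15,r4:15,r5:Mul1
  c18: stall  regs: r0:150,r1:10,r2:Mul2,r3:15,r4:15,r5:Mul1
  c19: CDB Mul1=1350; issue MUL r4<-Mul1  regs: r0:150,r1:10,r2:Mul2,r3:15,r4:Mul1,r5:1350
  c20: CDB Mul2=1500  regs: r0:150,r1:10,r2:1500,r3:15,r4:Mul1,r5:1350
  c21: -  regs: r0:150,r1:10,r2:1500,r3:15,r4:Mul1,r5:1350
  c22: -  regs: r0:150,r1:10,r2:1500,r3:15,r4:Mul1,r5:1350
  c23: -  regs: r0:150,r1:10,r2:1500,r3:15,r4:Mul1,r5:1350
  c24: CDB Mul1=2250  regs: r0:150,r1:10,r2:1500,r3:15,r4:2250,r5:1350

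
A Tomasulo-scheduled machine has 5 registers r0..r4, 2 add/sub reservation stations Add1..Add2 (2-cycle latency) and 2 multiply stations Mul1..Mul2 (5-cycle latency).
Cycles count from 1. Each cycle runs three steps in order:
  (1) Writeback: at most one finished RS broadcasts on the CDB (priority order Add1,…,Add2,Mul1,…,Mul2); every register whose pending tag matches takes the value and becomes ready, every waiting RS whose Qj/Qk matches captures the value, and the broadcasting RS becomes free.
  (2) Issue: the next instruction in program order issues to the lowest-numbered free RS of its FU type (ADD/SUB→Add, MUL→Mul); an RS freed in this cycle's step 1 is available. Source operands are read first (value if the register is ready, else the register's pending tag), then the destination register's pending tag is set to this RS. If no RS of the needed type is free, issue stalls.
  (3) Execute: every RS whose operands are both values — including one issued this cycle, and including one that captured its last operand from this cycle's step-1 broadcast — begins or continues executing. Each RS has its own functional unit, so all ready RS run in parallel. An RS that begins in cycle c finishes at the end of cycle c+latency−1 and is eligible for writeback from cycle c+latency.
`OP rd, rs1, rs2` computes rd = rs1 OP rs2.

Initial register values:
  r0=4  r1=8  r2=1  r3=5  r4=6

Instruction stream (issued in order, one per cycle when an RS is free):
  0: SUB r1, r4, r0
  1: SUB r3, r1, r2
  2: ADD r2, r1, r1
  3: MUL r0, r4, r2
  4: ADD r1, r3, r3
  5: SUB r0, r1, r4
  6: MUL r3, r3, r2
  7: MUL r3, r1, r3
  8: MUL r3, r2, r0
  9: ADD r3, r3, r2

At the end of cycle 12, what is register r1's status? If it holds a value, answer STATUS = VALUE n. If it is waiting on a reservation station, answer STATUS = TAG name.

  c1: issue SUB r1<-Add1  regs: r0:4,r1:Add1,r2:1,r3:5,r4:6
  c2: issue SUB r3<-Add2  regs: r0:4,r1:Add1,r2:1,r3:Add2,r4:6
  c3: CDB Add1=2; issue ADD r2<-Add1  regs: r0:4,r1:2,r2:Add1,r3:Add2,r4:6
  c4: issue MUL r0<-Mul1  regs: r0:Mul1,r1:2,r2:Add1,r3:Add2,r4:6
  c5: CDB Add1=4; issue ADD r1<-Add1  regs: r0:Mul1,r1:Add1,r2:4,r3:Add2,r4:6
  c6: CDB Add2=1; issue SUB r0<-Add2  regs: r0:Add2,r1:Add1,r2:4,r3:1,r4:6
  c7: issue MUL r3<-Mul2  regs: r0:Add2,r1:Add1,r2:4,r3:Mul2,r4:6
  c8: CDB Add1=2; stall  regs: r0:Add2,r1:2,r2:4,r3:Mul2,r4:6
  c9: stall  regs: r0:Add2,r1:2,r2:4,r3:Mul2,r4:6
  c10: CDB Add2=-4; stall  regs: r0:-4,r1:2,r2:4,r3:Mul2,r4:6
  c11: CDB Mul1=24; issue MUL r3<-Mul1  regs: r0:-4,r1:2,r2:4,r3:Mul1,r4:6
  c12: CDB Mul2=4; issue MUL r3<-Mul2  regs: r0:-4,r1:2,r2:4,r3:Mul2,r4:6

STATUS = VALUE 2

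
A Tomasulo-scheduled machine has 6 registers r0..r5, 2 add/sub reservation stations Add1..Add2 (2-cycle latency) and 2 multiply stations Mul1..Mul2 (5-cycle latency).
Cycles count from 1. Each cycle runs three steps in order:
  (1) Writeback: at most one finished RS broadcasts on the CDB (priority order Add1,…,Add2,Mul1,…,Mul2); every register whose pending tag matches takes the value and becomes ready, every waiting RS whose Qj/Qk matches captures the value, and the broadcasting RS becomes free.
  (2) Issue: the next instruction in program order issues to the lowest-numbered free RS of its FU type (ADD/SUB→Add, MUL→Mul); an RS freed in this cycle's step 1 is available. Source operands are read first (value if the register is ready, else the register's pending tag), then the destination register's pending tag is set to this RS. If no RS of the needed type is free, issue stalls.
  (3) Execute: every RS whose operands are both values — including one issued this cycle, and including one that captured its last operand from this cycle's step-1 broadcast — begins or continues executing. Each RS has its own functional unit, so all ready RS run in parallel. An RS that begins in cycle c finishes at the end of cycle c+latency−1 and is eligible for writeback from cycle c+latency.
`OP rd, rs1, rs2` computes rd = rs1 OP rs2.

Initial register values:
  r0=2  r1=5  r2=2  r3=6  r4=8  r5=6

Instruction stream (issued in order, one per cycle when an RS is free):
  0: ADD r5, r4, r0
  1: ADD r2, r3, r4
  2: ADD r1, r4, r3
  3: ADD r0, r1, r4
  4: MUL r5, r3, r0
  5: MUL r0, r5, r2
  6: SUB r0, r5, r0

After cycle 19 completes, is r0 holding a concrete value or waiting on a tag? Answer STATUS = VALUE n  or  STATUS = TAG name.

cycle 1: issue ADD r5<-Add1 // r0:2,r1:5,r2:2,r3:6,r4:8,r5:Add1
cycle 2: issue ADD r2<-Add2 // r0:2,r1:5,r2:Add2,r3:6,r4:8,r5:Add1
cycle 3: CDB Add1=10; issue ADD r1<-Add1 // r0:2,r1:Add1,r2:Add2,r3:6,r4:8,r5:10
cycle 4: CDB Add2=14; issue ADD r0<-Add2 // r0:Add2,r1:Add1,r2:14,r3:6,r4:8,r5:10
cycle 5: CDB Add1=14; issue MUL r5<-Mul1 // r0:Add2,r1:14,r2:14,r3:6,r4:8,r5:Mul1
cycle 6: issue MUL r0<-Mul2 // r0:Mul2,r1:14,r2:14,r3:6,r4:8,r5:Mul1
cycle 7: CDB Add2=22; issue SUB r0<-Add1 // r0:Add1,r1:14,r2:14,r3:6,r4:8,r5:Mul1
cycle 8: - // r0:Add1,r1:14,r2:14,r3:6,r4:8,r5:Mul1
cycle 9: - // r0:Add1,r1:14,r2:14,r3:6,r4:8,r5:Mul1
cycle 10: - // r0:Add1,r1:14,r2:14,r3:6,r4:8,r5:Mul1
cycle 11: - // r0:Add1,r1:14,r2:14,r3:6,r4:8,r5:Mul1
cycle 12: CDB Mul1=132 // r0:Add1,r1:14,r2:14,r3:6,r4:8,r5:132
cycle 13: - // r0:Add1,r1:14,r2:14,r3:6,r4:8,r5:132
cycle 14: - // r0:Add1,r1:14,r2:14,r3:6,r4:8,r5:132
cycle 15: - // r0:Add1,r1:14,r2:14,r3:6,r4:8,r5:132
cycle 16: - // r0:Add1,r1:14,r2:14,r3:6,r4:8,r5:132
cycle 17: CDB Mul2=1848 // r0:Add1,r1:14,r2:14,r3:6,r4:8,r5:132
cycle 18: - // r0:Add1,r1:14,r2:14,r3:6,r4:8,r5:132
cycle 19: CDB Add1=-1716 // r0:-1716,r1:14,r2:14,r3:6,r4:8,r5:132

STATUS = VALUE -1716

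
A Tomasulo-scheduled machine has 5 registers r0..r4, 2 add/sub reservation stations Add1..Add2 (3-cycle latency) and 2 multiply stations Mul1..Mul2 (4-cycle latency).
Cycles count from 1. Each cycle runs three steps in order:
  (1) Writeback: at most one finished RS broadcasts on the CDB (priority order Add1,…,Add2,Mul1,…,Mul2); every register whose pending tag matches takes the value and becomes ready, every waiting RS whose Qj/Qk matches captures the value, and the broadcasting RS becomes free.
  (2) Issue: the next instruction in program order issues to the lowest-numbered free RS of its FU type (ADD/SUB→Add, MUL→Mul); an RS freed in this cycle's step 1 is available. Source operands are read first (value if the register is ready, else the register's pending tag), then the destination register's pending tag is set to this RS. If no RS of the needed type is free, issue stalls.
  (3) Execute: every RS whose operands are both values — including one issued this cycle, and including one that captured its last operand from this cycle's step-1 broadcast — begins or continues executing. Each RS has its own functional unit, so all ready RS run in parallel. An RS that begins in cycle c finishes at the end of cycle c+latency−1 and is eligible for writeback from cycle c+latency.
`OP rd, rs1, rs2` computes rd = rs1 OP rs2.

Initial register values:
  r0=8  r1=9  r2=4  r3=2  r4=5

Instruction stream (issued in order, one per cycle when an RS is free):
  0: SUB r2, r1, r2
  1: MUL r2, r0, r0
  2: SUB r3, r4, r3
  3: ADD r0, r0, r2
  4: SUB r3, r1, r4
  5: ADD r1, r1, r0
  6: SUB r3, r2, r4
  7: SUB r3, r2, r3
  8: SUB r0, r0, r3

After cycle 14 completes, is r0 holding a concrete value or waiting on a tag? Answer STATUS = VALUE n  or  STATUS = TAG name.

cycle 1: issue SUB r2<-Add1 // r0:8,r1:9,r2:Add1,r3:2,r4:5
cycle 2: issue MUL r2<-Mul1 // r0:8,r1:9,r2:Mul1,r3:2,r4:5
cycle 3: issue SUB r3<-Add2 // r0:8,r1:9,r2:Mul1,r3:Add2,r4:5
cycle 4: CDB Add1=5; issue ADD r0<-Add1 // r0:Add1,r1:9,r2:Mul1,r3:Add2,r4:5
cycle 5: stall // r0:Add1,r1:9,r2:Mul1,r3:Add2,r4:5
cycle 6: CDB Add2=3; issue SUB r3<-Add2 // r0:Add1,r1:9,r2:Mul1,r3:Add2,r4:5
cycle 7: CDB Mul1=64; stall // r0:Add1,r1:9,r2:64,r3:Add2,r4:5
cycle 8: stall // r0:Add1,r1:9,r2:64,r3:Add2,r4:5
cycle 9: CDB Add2=4; issue ADD r1<-Add2 // r0:Add1,r1:Add2,r2:64,r3:4,r4:5
cycle 10: CDB Add1=72; issue SUB r3<-Add1 // r0:72,r1:Add2,r2:64,r3:Add1,r4:5
cycle 11: stall // r0:72,r1:Add2,r2:64,r3:Add1,r4:5
cycle 12: stall // r0:72,r1:Add2,r2:64,r3:Add1,r4:5
cycle 13: CDB Add1=59; issue SUB r3<-Add1 // r0:72,r1:Add2,r2:64,r3:Add1,r4:5
cycle 14: CDB Add2=81; issue SUB r0<-Add2 // r0:Add2,r1:81,r2:64,r3:Add1,r4:5

STATUS = TAG Add2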